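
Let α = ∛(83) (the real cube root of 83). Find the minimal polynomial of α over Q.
m_α(x) = x^3 - 83

α satisfies α^3 = 83, so x^3 - 83 annihilates α. By the rational root test, a rational root p/q (in lowest terms) of x^3 - 83 would satisfy p^3 = 83 q^3, forcing q = 1 and p^3 = 83; but 83 is not a perfect cube, contradiction. A monic cubic over Q with no rational root is irreducible (any nontrivial factorization would include a linear factor). Hence x^3 - 83 is the minimal polynomial of α, and in particular [Q(α):Q] = 3.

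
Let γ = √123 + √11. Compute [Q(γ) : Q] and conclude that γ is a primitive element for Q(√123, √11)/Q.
[Q(γ) : Q] = 4 (equivalently, Q(γ) = Q(√123, √11))

Obviously Q(γ) ⊆ Q(√123, √11), and [Q(√123, √11):Q] = 4 (since 123, 11 are distinct squarefree integers > 1 with 1353 not a perfect square). To show equality we compute the minimal polynomial of γ. From γ = √123 + √11: γ^2 = 123 + 2√(1353) + 11 = 134 + 2√(1353), so γ^2 - 134 = 2√(1353); squaring, (γ^2 - 134)^2 = 4·1353, i.e. γ^4 - 268γ^2 + 17956 - 5412 = 0, i.e. γ^4 - 268γ^2 + 12544 = 0. So γ is a root of x^4 - 268x^2 + 12544. This polynomial is irreducible over Q: it has no rational root (each ±√123 ± √11 is irrational), and any factorization into two quadratics over Q would force √(1353) ∈ Q (pairing opposite roots) or √123, √11 ∈ Q (other pairings), all impossible. Hence [Q(γ):Q] = 4 = [Q(√123, √11):Q], so Q(γ) = Q(√123, √11).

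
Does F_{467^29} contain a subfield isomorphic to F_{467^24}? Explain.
No: F_{467^24} is not a subfield of F_{467^29}

F_{p^m} embeds in F_{p^n} iff m | n. Here 24 ∤ 29 (since 29 = 1·24 + 5 with remainder 5 ≠ 0), so F_{467^24} is not a subfield of F_{467^29}. Equivalently: if it were, the tower law would give 24 = [F_{467^24}:F_467] dividing [F_{467^29}:F_467] = 29, contradiction.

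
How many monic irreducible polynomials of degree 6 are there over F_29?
There are 99133020 monic irreducible polynomials of degree 6 over F_29

Each element of F_{29^6} that lies in no proper subfield is a root of exactly one monic irreducible of degree 6 over F_29, and each such polynomial has 6 distinct roots in F_{29^6}. By Möbius inversion the count is N_29(6) = (1/6) Σ_{d|6} μ(6/d) · 29^d = (1/6)(μ(6)·29^1 + μ(3)·29^2 + μ(2)·29^3 + μ(1)·29^6) = 594798120/6 = 99133020.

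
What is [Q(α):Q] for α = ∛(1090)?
[Q(α):Q] = 3

The minimal polynomial of α is x^3 - 1090, irreducible over Q since 1090 is not a perfect cube (so x^3 - 1090 has no rational root). Hence [Q(α):Q] = deg(m_α) = 3.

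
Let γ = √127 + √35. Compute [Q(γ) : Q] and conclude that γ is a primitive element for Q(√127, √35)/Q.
[Q(γ) : Q] = 4 (equivalently, Q(γ) = Q(√127, √35))

Obviously Q(γ) ⊆ Q(√127, √35), and [Q(√127, √35):Q] = 4 (since 127, 35 are distinct squarefree integers > 1 with 4445 not a perfect square). To show equality we compute the minimal polynomial of γ. From γ = √127 + √35: γ^2 = 127 + 2√(4445) + 35 = 162 + 2√(4445), so γ^2 - 162 = 2√(4445); squaring, (γ^2 - 162)^2 = 4·4445, i.e. γ^4 - 324γ^2 + 26244 - 17780 = 0, i.e. γ^4 - 324γ^2 + 8464 = 0. So γ is a root of x^4 - 324x^2 + 8464. This polynomial is irreducible over Q: it has no rational root (each ±√127 ± √35 is irrational), and any factorization into two quadratics over Q would force √(4445) ∈ Q (pairing opposite roots) or √127, √35 ∈ Q (other pairings), all impossible. Hence [Q(γ):Q] = 4 = [Q(√127, √35):Q], so Q(γ) = Q(√127, √35).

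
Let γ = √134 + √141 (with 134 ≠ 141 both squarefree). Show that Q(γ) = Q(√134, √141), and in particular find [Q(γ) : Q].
[Q(γ) : Q] = 4 (equivalently, Q(γ) = Q(√134, √141))

Obviously Q(γ) ⊆ Q(√134, √141), and [Q(√134, √141):Q] = 4 (since 134, 141 are distinct squarefree integers > 1 with 18894 not a perfect square). To show equality we compute the minimal polynomial of γ. From γ = √134 + √141: γ^2 = 134 + 2√(18894) + 141 = 275 + 2√(18894), so γ^2 - 275 = 2√(18894); squaring, (γ^2 - 275)^2 = 4·18894, i.e. γ^4 - 550γ^2 + 75625 - 75576 = 0, i.e. γ^4 - 550γ^2 + 49 = 0. So γ is a root of x^4 - 550x^2 + 49. This polynomial is irreducible over Q: it has no rational root (each ±√134 ± √141 is irrational), and any factorization into two quadratics over Q would force √(18894) ∈ Q (pairing opposite roots) or √134, √141 ∈ Q (other pairings), all impossible. Hence [Q(γ):Q] = 4 = [Q(√134, √141):Q], so Q(γ) = Q(√134, √141).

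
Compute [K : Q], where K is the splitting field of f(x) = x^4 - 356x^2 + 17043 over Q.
[K : Q] = 4

Solving the quadratic in x^2: x^2 = (356 ± √(356^2 - 4·17043))/2 = (356 ± √58564)/2 = (356 ± 242)/2, giving x^2 = 299 or x^2 = 57. So f(x) = (x^2 - 299)(x^2 - 57) and the roots of f are ±√299, ±√57. Hence the splitting field is K = Q(√299, √57). Since 299 and 57 are distinct squarefree integers > 1, their product 17043 is not a perfect square, so √57 ∉ Q(√299). By the tower law [K:Q] = [Q(√299,√57):Q(√299)] · [Q(√299):Q] = 2 · 2 = 4.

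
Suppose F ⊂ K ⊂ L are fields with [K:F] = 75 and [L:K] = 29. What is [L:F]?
[L:F] = 2175

The tower law says that for any tower of field extensions F ⊂ K ⊂ L with finite degrees, [L:F] = [L:K] · [K:F]. Here this gives [L:F] = 29 · 75 = 2175.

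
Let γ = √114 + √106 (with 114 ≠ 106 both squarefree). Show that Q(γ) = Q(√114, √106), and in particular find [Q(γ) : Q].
[Q(γ) : Q] = 4 (equivalently, Q(γ) = Q(√114, √106))

Obviously Q(γ) ⊆ Q(√114, √106), and [Q(√114, √106):Q] = 4 (since 114, 106 are distinct squarefree integers > 1 with 12084 not a perfect square). To show equality we compute the minimal polynomial of γ. From γ = √114 + √106: γ^2 = 114 + 2√(12084) + 106 = 220 + 2√(12084), so γ^2 - 220 = 2√(12084); squaring, (γ^2 - 220)^2 = 4·12084, i.e. γ^4 - 440γ^2 + 48400 - 48336 = 0, i.e. γ^4 - 440γ^2 + 64 = 0. So γ is a root of x^4 - 440x^2 + 64. This polynomial is irreducible over Q: it has no rational root (each ±√114 ± √106 is irrational), and any factorization into two quadratics over Q would force √(12084) ∈ Q (pairing opposite roots) or √114, √106 ∈ Q (other pairings), all impossible. Hence [Q(γ):Q] = 4 = [Q(√114, √106):Q], so Q(γ) = Q(√114, √106).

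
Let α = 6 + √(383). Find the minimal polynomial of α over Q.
m_α(x) = x^2 - 12x - 347

From α - 6 = √(383), squaring gives (α - 6)^2 = 383, i.e. α^2 - 12α + 36 = 383, so α^2 - 12α - 347 = 0. The discriminant of x^2 - 12x - 347 is (-12)^2 - 4·(-347) = 144 + 1388 = 1532, and 4·(383) is not a perfect square in Q since 383 is squarefree and ≠ 1. Hence x^2 - 12x - 347 is irreducible over Q and is the minimal polynomial of α.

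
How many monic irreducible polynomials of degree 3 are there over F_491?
There are 39456760 monic irreducible polynomials of degree 3 over F_491

Each element of F_{491^3} that lies in no proper subfield is a root of exactly one monic irreducible of degree 3 over F_491, and each such polynomial has 3 distinct roots in F_{491^3}. By Möbius inversion the count is N_491(3) = (1/3) Σ_{d|3} μ(3/d) · 491^d = (1/3)(μ(3)·491^1 + μ(1)·491^3) = 118370280/3 = 39456760.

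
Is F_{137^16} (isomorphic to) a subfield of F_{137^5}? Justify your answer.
No: F_{137^16} is not a subfield of F_{137^5}

F_{p^m} embeds in F_{p^n} iff m | n. Here 16 ∤ 5 (since 5 = 0·16 + 5 with remainder 5 ≠ 0), so F_{137^16} is not a subfield of F_{137^5}. Equivalently: if it were, the tower law would give 16 = [F_{137^16}:F_137] dividing [F_{137^5}:F_137] = 5, contradiction.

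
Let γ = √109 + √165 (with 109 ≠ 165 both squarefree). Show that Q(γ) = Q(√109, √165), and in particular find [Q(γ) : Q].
[Q(γ) : Q] = 4 (equivalently, Q(γ) = Q(√109, √165))

Obviously Q(γ) ⊆ Q(√109, √165), and [Q(√109, √165):Q] = 4 (since 109, 165 are distinct squarefree integers > 1 with 17985 not a perfect square). To show equality we compute the minimal polynomial of γ. From γ = √109 + √165: γ^2 = 109 + 2√(17985) + 165 = 274 + 2√(17985), so γ^2 - 274 = 2√(17985); squaring, (γ^2 - 274)^2 = 4·17985, i.e. γ^4 - 548γ^2 + 75076 - 71940 = 0, i.e. γ^4 - 548γ^2 + 3136 = 0. So γ is a root of x^4 - 548x^2 + 3136. This polynomial is irreducible over Q: it has no rational root (each ±√109 ± √165 is irrational), and any factorization into two quadratics over Q would force √(17985) ∈ Q (pairing opposite roots) or √109, √165 ∈ Q (other pairings), all impossible. Hence [Q(γ):Q] = 4 = [Q(√109, √165):Q], so Q(γ) = Q(√109, √165).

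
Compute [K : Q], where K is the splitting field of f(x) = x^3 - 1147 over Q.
[K : Q] = 6

The roots of x^3 - 1147 are ∛1147, ω∛1147, ω^2∛1147 where ω = e^(2πi/3) is a primitive cube root of unity, so K = Q(∛1147, ω). Now [Q(∛1147):Q] = 3 (since 1147 is not a perfect cube, x^3 - 1147 is irreducible) and [Q(ω):Q] = 2. Both 2 and 3 divide [K:Q], and [K:Q] ≤ 3·2 = 6, so [K:Q] = 6. (Equivalently: Q(∛1147) ⊂ R but ω ∉ R, so [K : Q(∛1147)] = 2.)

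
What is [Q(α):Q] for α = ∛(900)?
[Q(α):Q] = 3

The minimal polynomial of α is x^3 - 900, irreducible over Q since 900 is not a perfect cube (so x^3 - 900 has no rational root). Hence [Q(α):Q] = deg(m_α) = 3.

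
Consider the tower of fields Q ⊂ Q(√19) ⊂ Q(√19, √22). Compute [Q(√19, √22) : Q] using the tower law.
[Q(√19, √22) : Q] = 4

[Q(√19):Q] = 2 (min poly x^2 - 19, irreducible since 19 is squarefree > 1). For the top step, suppose √22 ∈ Q(√19), say √22 = c + d√19 with c, d ∈ Q. Squaring: 22 = c^2 + 19d^2 + 2cd√19. Since √19 ∉ Q this forces 2cd = 0. If d = 0 then √22 = c ∈ Q, contradicting 22 squarefree > 1. If c = 0 then 22 = 19d^2, so 19·22 = (19d)^2 is a perfect square in Q — but 19·22 = 418 is not a perfect square (since 19 and 22 are distinct squarefree integers). Contradiction. Hence √22 ∉ Q(√19), so x^2 - 22 stays irreducible over Q(√19) and [Q(√19, √22) : Q(√19)] = 2. By the tower law, [Q(√19, √22) : Q] = 2 · 2 = 4.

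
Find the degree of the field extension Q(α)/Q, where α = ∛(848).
[Q(α):Q] = 3

The minimal polynomial of α is x^3 - 848, irreducible over Q since 848 is not a perfect cube (so x^3 - 848 has no rational root). Hence [Q(α):Q] = deg(m_α) = 3.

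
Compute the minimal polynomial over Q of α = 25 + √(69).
m_α(x) = x^2 - 50x + 556

From α - 25 = √(69), squaring gives (α - 25)^2 = 69, i.e. α^2 - 50α + 625 = 69, so α^2 - 50α + 556 = 0. The discriminant of x^2 - 50x + 556 is (-50)^2 - 4·(556) = 2500 - 2224 = 276, and 4·(69) is not a perfect square in Q since 69 is squarefree and ≠ 1. Hence x^2 - 50x + 556 is irreducible over Q and is the minimal polynomial of α.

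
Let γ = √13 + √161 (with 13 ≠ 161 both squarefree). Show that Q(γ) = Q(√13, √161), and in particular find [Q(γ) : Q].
[Q(γ) : Q] = 4 (equivalently, Q(γ) = Q(√13, √161))

Obviously Q(γ) ⊆ Q(√13, √161), and [Q(√13, √161):Q] = 4 (since 13, 161 are distinct squarefree integers > 1 with 2093 not a perfect square). To show equality we compute the minimal polynomial of γ. From γ = √13 + √161: γ^2 = 13 + 2√(2093) + 161 = 174 + 2√(2093), so γ^2 - 174 = 2√(2093); squaring, (γ^2 - 174)^2 = 4·2093, i.e. γ^4 - 348γ^2 + 30276 - 8372 = 0, i.e. γ^4 - 348γ^2 + 21904 = 0. So γ is a root of x^4 - 348x^2 + 21904. This polynomial is irreducible over Q: it has no rational root (each ±√13 ± √161 is irrational), and any factorization into two quadratics over Q would force √(2093) ∈ Q (pairing opposite roots) or √13, √161 ∈ Q (other pairings), all impossible. Hence [Q(γ):Q] = 4 = [Q(√13, √161):Q], so Q(γ) = Q(√13, √161).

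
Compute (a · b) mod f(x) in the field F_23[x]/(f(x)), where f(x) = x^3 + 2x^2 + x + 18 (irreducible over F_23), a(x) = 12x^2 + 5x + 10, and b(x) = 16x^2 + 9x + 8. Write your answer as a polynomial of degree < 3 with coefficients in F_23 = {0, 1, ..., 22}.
a · b ≡ 18x^2 + 21x + 20 (mod f(x))

Multiply in F_23[x]: a(x)·b(x) = (12x^2 + 5x + 10)·(16x^2 + 9x + 8) = 8x^4 + 4x^3 + 2x^2 + 15x + 11. This has degree ≥ 3, so divide by f(x) over F_23: 8x^4 + 4x^3 + 2x^2 + 15x + 11 = (8x + 11)·(x^3 + 2x^2 + x + 18) + (18x^2 + 21x + 20). Hence a·b ≡ 18x^2 + 21x + 20 (mod f). (F_23[x]/(f) is a field with 23^3 = 12167 elements since f is irreducible of degree 3.)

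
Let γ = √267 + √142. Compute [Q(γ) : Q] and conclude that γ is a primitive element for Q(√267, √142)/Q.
[Q(γ) : Q] = 4 (equivalently, Q(γ) = Q(√267, √142))

Obviously Q(γ) ⊆ Q(√267, √142), and [Q(√267, √142):Q] = 4 (since 267, 142 are distinct squarefree integers > 1 with 37914 not a perfect square). To show equality we compute the minimal polynomial of γ. From γ = √267 + √142: γ^2 = 267 + 2√(37914) + 142 = 409 + 2√(37914), so γ^2 - 409 = 2√(37914); squaring, (γ^2 - 409)^2 = 4·37914, i.e. γ^4 - 818γ^2 + 167281 - 151656 = 0, i.e. γ^4 - 818γ^2 + 15625 = 0. So γ is a root of x^4 - 818x^2 + 15625. This polynomial is irreducible over Q: it has no rational root (each ±√267 ± √142 is irrational), and any factorization into two quadratics over Q would force √(37914) ∈ Q (pairing opposite roots) or √267, √142 ∈ Q (other pairings), all impossible. Hence [Q(γ):Q] = 4 = [Q(√267, √142):Q], so Q(γ) = Q(√267, √142).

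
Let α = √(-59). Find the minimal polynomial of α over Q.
m_α(x) = x^2 + 59

α satisfies α^2 + 59 = 0, so x^2 + 59 annihilates α. Since d = -59 is squarefree and ≠ 1, it is not a perfect square in Q, so x^2 + 59 has no rational root and is therefore irreducible over Q (a degree-2 polynomial over a field is irreducible iff it has no root). Hence m_α(x) = x^2 + 59.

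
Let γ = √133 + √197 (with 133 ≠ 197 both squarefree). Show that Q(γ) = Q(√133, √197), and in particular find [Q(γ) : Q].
[Q(γ) : Q] = 4 (equivalently, Q(γ) = Q(√133, √197))

Obviously Q(γ) ⊆ Q(√133, √197), and [Q(√133, √197):Q] = 4 (since 133, 197 are distinct squarefree integers > 1 with 26201 not a perfect square). To show equality we compute the minimal polynomial of γ. From γ = √133 + √197: γ^2 = 133 + 2√(26201) + 197 = 330 + 2√(26201), so γ^2 - 330 = 2√(26201); squaring, (γ^2 - 330)^2 = 4·26201, i.e. γ^4 - 660γ^2 + 108900 - 104804 = 0, i.e. γ^4 - 660γ^2 + 4096 = 0. So γ is a root of x^4 - 660x^2 + 4096. This polynomial is irreducible over Q: it has no rational root (each ±√133 ± √197 is irrational), and any factorization into two quadratics over Q would force √(26201) ∈ Q (pairing opposite roots) or √133, √197 ∈ Q (other pairings), all impossible. Hence [Q(γ):Q] = 4 = [Q(√133, √197):Q], so Q(γ) = Q(√133, √197).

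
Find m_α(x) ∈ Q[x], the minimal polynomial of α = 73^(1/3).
m_α(x) = x^3 - 73

α satisfies α^3 = 73, so x^3 - 73 annihilates α. By the rational root test, a rational root p/q (in lowest terms) of x^3 - 73 would satisfy p^3 = 73 q^3, forcing q = 1 and p^3 = 73; but 73 is not a perfect cube, contradiction. A monic cubic over Q with no rational root is irreducible (any nontrivial factorization would include a linear factor). Hence x^3 - 73 is the minimal polynomial of α, and in particular [Q(α):Q] = 3.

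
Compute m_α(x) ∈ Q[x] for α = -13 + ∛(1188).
m_α(x) = x^3 + 39x^2 + 507x + 1009

Set β = α + 13 = ∛(1188), so β^3 = 1188. Then (α + 13)^3 - 1188 = 0, i.e. α is a root of g(x) = (x + 13)^3 - 1188 = x^3 + 39x^2 + 507x + 1009. Since g(x) = h(x + 13) where h(x) = x^3 - 1188, and h is irreducible over Q (because 1188 is not a perfect cube, so h has no rational root, and a monic cubic with no rational root is irreducible), g is also irreducible (irreducibility is preserved under the substitution x → x + 13). Hence m_α(x) = x^3 + 39x^2 + 507x + 1009.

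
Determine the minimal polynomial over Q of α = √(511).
m_α(x) = x^2 - 511

α satisfies α^2 - 511 = 0, so x^2 - 511 annihilates α. Since d = 511 is squarefree and ≠ 1, it is not a perfect square in Q, so x^2 - 511 has no rational root and is therefore irreducible over Q (a degree-2 polynomial over a field is irreducible iff it has no root). Hence m_α(x) = x^2 - 511.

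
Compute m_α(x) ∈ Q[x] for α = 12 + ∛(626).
m_α(x) = x^3 - 36x^2 + 432x - 2354

Set β = α - 12 = ∛(626), so β^3 = 626. Then (α - 12)^3 - 626 = 0, i.e. α is a root of g(x) = (x - 12)^3 - 626 = x^3 - 36x^2 + 432x - 2354. Since g(x) = h(x - 12) where h(x) = x^3 - 626, and h is irreducible over Q (because 626 is not a perfect cube, so h has no rational root, and a monic cubic with no rational root is irreducible), g is also irreducible (irreducibility is preserved under the substitution x → x - 12). Hence m_α(x) = x^3 - 36x^2 + 432x - 2354.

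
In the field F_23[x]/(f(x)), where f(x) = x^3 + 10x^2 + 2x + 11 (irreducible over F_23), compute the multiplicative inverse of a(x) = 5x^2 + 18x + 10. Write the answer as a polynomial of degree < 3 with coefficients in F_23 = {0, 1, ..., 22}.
a(x)^(-1) ≡ 9x^2 + 7x + 7 (mod f(x))

Since f is irreducible over F_23, F_23[x]/(f) is a field and a(x) ≠ 0 has an inverse. Apply the extended Euclidean algorithm to f(x) and a(x) in F_23[x]: f(x) = (14x + 16)·a(x) + (11x + 12);  a(x) = (13x)·(11x + 12) + (10). The last nonzero remainder is the constant 10 = gcd(f, a) in F_23. Back-substituting through the division chain expresses 10 = s(x)·a(x) + t(x)·f(x) with s(x) ≡ 21x^2 + x + 1 (mod f), so (21x^2 + x + 1)·a(x) ≡ 10 (mod f). Multiplying by 10^(-1) ≡ 7 in F_23 gives a(x)^(-1) ≡ 7·(21x^2 + x + 1) ≡ 9x^2 + 7x + 7 (mod f). Check: (5x^2 + 18x + 10)·(9x^2 + 7x + 7) = 22x^4 + 13x^3 + 21x^2 + 12x + 1 ≡ 1 (mod x^3 + 10x^2 + 2x + 11).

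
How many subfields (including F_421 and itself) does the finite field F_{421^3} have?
F_{421^3} has 2 subfields

The subfields of F_{p^n} are exactly the fields F_{p^d} for d | n (each is the fixed field of the unique index-d subgroup of Gal(F_{p^n}/F_p) ≅ Z/nZ). The divisors of n = 3 are {1, 3}, giving 2 subfields: F_{421^1}, F_{421^3}.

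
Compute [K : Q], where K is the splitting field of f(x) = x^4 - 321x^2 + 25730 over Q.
[K : Q] = 4

Solving the quadratic in x^2: x^2 = (321 ± √(321^2 - 4·25730))/2 = (321 ± √121)/2 = (321 ± 11)/2, giving x^2 = 166 or x^2 = 155. So f(x) = (x^2 - 166)(x^2 - 155) and the roots of f are ±√166, ±√155. Hence the splitting field is K = Q(√166, √155). Since 166 and 155 are distinct squarefree integers > 1, their product 25730 is not a perfect square, so √155 ∉ Q(√166). By the tower law [K:Q] = [Q(√166,√155):Q(√166)] · [Q(√166):Q] = 2 · 2 = 4.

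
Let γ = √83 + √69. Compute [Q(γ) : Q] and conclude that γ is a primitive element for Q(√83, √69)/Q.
[Q(γ) : Q] = 4 (equivalently, Q(γ) = Q(√83, √69))

Obviously Q(γ) ⊆ Q(√83, √69), and [Q(√83, √69):Q] = 4 (since 83, 69 are distinct squarefree integers > 1 with 5727 not a perfect square). To show equality we compute the minimal polynomial of γ. From γ = √83 + √69: γ^2 = 83 + 2√(5727) + 69 = 152 + 2√(5727), so γ^2 - 152 = 2√(5727); squaring, (γ^2 - 152)^2 = 4·5727, i.e. γ^4 - 304γ^2 + 23104 - 22908 = 0, i.e. γ^4 - 304γ^2 + 196 = 0. So γ is a root of x^4 - 304x^2 + 196. This polynomial is irreducible over Q: it has no rational root (each ±√83 ± √69 is irrational), and any factorization into two quadratics over Q would force √(5727) ∈ Q (pairing opposite roots) or √83, √69 ∈ Q (other pairings), all impossible. Hence [Q(γ):Q] = 4 = [Q(√83, √69):Q], so Q(γ) = Q(√83, √69).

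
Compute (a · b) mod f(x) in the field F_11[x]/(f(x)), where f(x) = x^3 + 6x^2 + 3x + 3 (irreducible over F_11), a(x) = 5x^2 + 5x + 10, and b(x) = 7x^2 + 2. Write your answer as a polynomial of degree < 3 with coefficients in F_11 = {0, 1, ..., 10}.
a · b ≡ 2x^2 + x + 6 (mod f(x))

Multiply in F_11[x]: a(x)·b(x) = (5x^2 + 5x + 10)·(7x^2 + 2) = 2x^4 + 2x^3 + 3x^2 + 10x + 9. This has degree ≥ 3, so divide by f(x) over F_11: 2x^4 + 2x^3 + 3x^2 + 10x + 9 = (2x + 1)·(x^3 + 6x^2 + 3x + 3) + (2x^2 + x + 6). Hence a·b ≡ 2x^2 + x + 6 (mod f). (F_11[x]/(f) is a field with 11^3 = 1331 elements since f is irreducible of degree 3.)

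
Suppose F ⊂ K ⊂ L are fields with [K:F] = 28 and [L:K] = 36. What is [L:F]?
[L:F] = 1008

The tower law says that for any tower of field extensions F ⊂ K ⊂ L with finite degrees, [L:F] = [L:K] · [K:F]. Here this gives [L:F] = 36 · 28 = 1008.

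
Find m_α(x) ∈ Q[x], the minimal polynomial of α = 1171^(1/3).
m_α(x) = x^3 - 1171

α satisfies α^3 = 1171, so x^3 - 1171 annihilates α. By the rational root test, a rational root p/q (in lowest terms) of x^3 - 1171 would satisfy p^3 = 1171 q^3, forcing q = 1 and p^3 = 1171; but 1171 is not a perfect cube, contradiction. A monic cubic over Q with no rational root is irreducible (any nontrivial factorization would include a linear factor). Hence x^3 - 1171 is the minimal polynomial of α, and in particular [Q(α):Q] = 3.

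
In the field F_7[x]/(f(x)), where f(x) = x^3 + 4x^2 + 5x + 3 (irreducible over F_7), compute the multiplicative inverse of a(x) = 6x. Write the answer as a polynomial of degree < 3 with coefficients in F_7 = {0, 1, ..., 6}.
a(x)^(-1) ≡ 5x^2 + 6x + 4 (mod f(x))

Since f is irreducible over F_7, F_7[x]/(f) is a field and a(x) ≠ 0 has an inverse. Apply the extended Euclidean algorithm to f(x) and a(x) in F_7[x]: f(x) = (6x^2 + 3x + 2)·a(x) + (3). The last nonzero remainder is the constant 3 = gcd(f, a) in F_7. Back-substituting through the division chain expresses 3 = s(x)·a(x) + t(x)·f(x) with s(x) ≡ x^2 + 4x + 5 (mod f), so (x^2 + 4x + 5)·a(x) ≡ 3 (mod f). Multiplying by 3^(-1) ≡ 5 in F_7 gives a(x)^(-1) ≡ 5·(x^2 + 4x + 5) ≡ 5x^2 + 6x + 4 (mod f). Check: (6x)·(5x^2 + 6x + 4) = 2x^3 + x^2 + 3x ≡ 1 (mod x^3 + 4x^2 + 5x + 3).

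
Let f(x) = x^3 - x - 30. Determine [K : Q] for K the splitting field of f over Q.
[K : Q] = 6

By the rational root test, any rational root of the monic integer polynomial f(x) = x^3 - x - 30 must be an integer dividing the constant term -30, i.e. one of ±{1, 2, 3, 5, 6, 10, 15, 30}. Evaluating: f(1) = -30, f(-1) = -30, f(2) = -24, f(-2) = -36, f(3) = -6, f(-3) = -54, f(5) = 90, f(-5) = -150, f(6) = 180, f(-6) = -240, f(10) = 960, f(-10) = -1020, f(15) = 3330, f(-15) = -3390, f(30) = 26940, f(-30) = -27000; none is 0, so f has no rational root and is therefore irreducible over Q (a cubic with no linear factor over a field is irreducible). For an irreducible cubic, the Galois group is A_3 or S_3 according as the discriminant disc(f) = -4a^3 - 27b^2 = -4·(-1)^3 - 27·(-30)^2 = -24296 is or is not a square in Q. Here disc(f) = -24296 is not a perfect square in Q, so the Galois group of f over Q is not contained in A_3 and must be all of S_3. The splitting field has degree |S_3| = 6 over Q, so [K : Q] = 6.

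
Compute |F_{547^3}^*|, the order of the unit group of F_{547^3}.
|F_{547^3}^*| = 163667322

F_{547^3} has 547^3 = 163667323 elements; its multiplicative group consists of all nonzero elements, so |F_{547^3}^*| = 163667323 - 1 = 163667322. (It is cyclic since any finite subgroup of the multiplicative group of a field is cyclic.)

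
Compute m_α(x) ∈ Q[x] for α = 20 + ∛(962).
m_α(x) = x^3 - 60x^2 + 1200x - 8962

Set β = α - 20 = ∛(962), so β^3 = 962. Then (α - 20)^3 - 962 = 0, i.e. α is a root of g(x) = (x - 20)^3 - 962 = x^3 - 60x^2 + 1200x - 8962. Since g(x) = h(x - 20) where h(x) = x^3 - 962, and h is irreducible over Q (because 962 is not a perfect cube, so h has no rational root, and a monic cubic with no rational root is irreducible), g is also irreducible (irreducibility is preserved under the substitution x → x - 20). Hence m_α(x) = x^3 - 60x^2 + 1200x - 8962.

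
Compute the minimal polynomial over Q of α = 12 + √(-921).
m_α(x) = x^2 - 24x + 1065

From α - 12 = √(-921), squaring gives (α - 12)^2 = -921, i.e. α^2 - 24α + 144 = -921, so α^2 - 24α + 1065 = 0. The discriminant of x^2 - 24x + 1065 is (-24)^2 - 4·(1065) = 576 - 4260 = -3684, and 4·(-921) is not a perfect square in Q since -921 is squarefree and ≠ 1. Hence x^2 - 24x + 1065 is irreducible over Q and is the minimal polynomial of α.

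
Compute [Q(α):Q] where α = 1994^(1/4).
[Q(α):Q] = 4

α is a root of x^4 - 1994. By Eisenstein's criterion at the prime p = 2 (which divides the constant term 1994 but p^2 = 4 does not, since 1994 is squarefree), x^4 - 1994 is irreducible over Q. Hence [Q(α):Q] = 4.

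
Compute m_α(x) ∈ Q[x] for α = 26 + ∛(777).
m_α(x) = x^3 - 78x^2 + 2028x - 18353

Set β = α - 26 = ∛(777), so β^3 = 777. Then (α - 26)^3 - 777 = 0, i.e. α is a root of g(x) = (x - 26)^3 - 777 = x^3 - 78x^2 + 2028x - 18353. Since g(x) = h(x - 26) where h(x) = x^3 - 777, and h is irreducible over Q (because 777 is not a perfect cube, so h has no rational root, and a monic cubic with no rational root is irreducible), g is also irreducible (irreducibility is preserved under the substitution x → x - 26). Hence m_α(x) = x^3 - 78x^2 + 2028x - 18353.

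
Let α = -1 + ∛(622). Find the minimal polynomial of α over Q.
m_α(x) = x^3 + 3x^2 + 3x - 621

Set β = α + 1 = ∛(622), so β^3 = 622. Then (α + 1)^3 - 622 = 0, i.e. α is a root of g(x) = (x + 1)^3 - 622 = x^3 + 3x^2 + 3x - 621. Since g(x) = h(x + 1) where h(x) = x^3 - 622, and h is irreducible over Q (because 622 is not a perfect cube, so h has no rational root, and a monic cubic with no rational root is irreducible), g is also irreducible (irreducibility is preserved under the substitution x → x + 1). Hence m_α(x) = x^3 + 3x^2 + 3x - 621.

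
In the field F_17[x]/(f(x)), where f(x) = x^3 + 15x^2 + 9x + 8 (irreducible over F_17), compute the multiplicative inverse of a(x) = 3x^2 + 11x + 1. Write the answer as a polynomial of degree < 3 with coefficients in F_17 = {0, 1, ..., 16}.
a(x)^(-1) ≡ 4x^2 + 4x + 12 (mod f(x))

Since f is irreducible over F_17, F_17[x]/(f) is a field and a(x) ≠ 0 has an inverse. Apply the extended Euclidean algorithm to f(x) and a(x) in F_17[x]: f(x) = (6x)·a(x) + (3x + 8);  a(x) = (x + 1)·(3x + 8) + (10). The last nonzero remainder is the constant 10 = gcd(f, a) in F_17. Back-substituting through the division chain expresses 10 = s(x)·a(x) + t(x)·f(x) with s(x) ≡ 6x^2 + 6x + 1 (mod f), so (6x^2 + 6x + 1)·a(x) ≡ 10 (mod f). Multiplying by 10^(-1) ≡ 12 in F_17 gives a(x)^(-1) ≡ 12·(6x^2 + 6x + 1) ≡ 4x^2 + 4x + 12 (mod f). Check: (3x^2 + 11x + 1)·(4x^2 + 4x + 12) = 12x^4 + 5x^3 + 16x^2 + 12 ≡ 1 (mod x^3 + 15x^2 + 9x + 8).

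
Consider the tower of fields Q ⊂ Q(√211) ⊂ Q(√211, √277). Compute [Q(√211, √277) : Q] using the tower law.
[Q(√211, √277) : Q] = 4

[Q(√211):Q] = 2 (min poly x^2 - 211, irreducible since 211 is squarefree > 1). For the top step, suppose √277 ∈ Q(√211), say √277 = c + d√211 with c, d ∈ Q. Squaring: 277 = c^2 + 211d^2 + 2cd√211. Since √211 ∉ Q this forces 2cd = 0. If d = 0 then √277 = c ∈ Q, contradicting 277 squarefree > 1. If c = 0 then 277 = 211d^2, so 211·277 = (211d)^2 is a perfect square in Q — but 211·277 = 58447 is not a perfect square (since 211 and 277 are distinct squarefree integers). Contradiction. Hence √277 ∉ Q(√211), so x^2 - 277 stays irreducible over Q(√211) and [Q(√211, √277) : Q(√211)] = 2. By the tower law, [Q(√211, √277) : Q] = 2 · 2 = 4.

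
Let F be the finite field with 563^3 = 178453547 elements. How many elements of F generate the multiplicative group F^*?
There are φ(178453546) = 86032800 primitive elements

F_q^* is cyclic of order q - 1 = 178453546. A cyclic group of order m has exactly φ(m) generators. Here m = 178453546 = 2 · 31 · 281 · 10243, so the number of primitive elements is φ(178453546) = 86032800.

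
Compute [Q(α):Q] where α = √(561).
[Q(α):Q] = 2

[Q(α):Q] equals the degree of the minimal polynomial of α. Here α^2 = 561 and x^2 - 561 is irreducible (d = 561 is squarefree, ≠ 1, hence not a square), so deg(m_α) = 2. Thus [Q(α):Q] = 2.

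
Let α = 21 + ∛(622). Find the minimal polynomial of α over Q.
m_α(x) = x^3 - 63x^2 + 1323x - 9883

Set β = α - 21 = ∛(622), so β^3 = 622. Then (α - 21)^3 - 622 = 0, i.e. α is a root of g(x) = (x - 21)^3 - 622 = x^3 - 63x^2 + 1323x - 9883. Since g(x) = h(x - 21) where h(x) = x^3 - 622, and h is irreducible over Q (because 622 is not a perfect cube, so h has no rational root, and a monic cubic with no rational root is irreducible), g is also irreducible (irreducibility is preserved under the substitution x → x - 21). Hence m_α(x) = x^3 - 63x^2 + 1323x - 9883.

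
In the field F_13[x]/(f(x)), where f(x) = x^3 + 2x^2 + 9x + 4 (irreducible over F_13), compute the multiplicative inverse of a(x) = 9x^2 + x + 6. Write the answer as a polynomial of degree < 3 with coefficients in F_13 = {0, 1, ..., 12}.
a(x)^(-1) ≡ 3x^2 + 4x + 1 (mod f(x))

Since f is irreducible over F_13, F_13[x]/(f) is a field and a(x) ≠ 0 has an inverse. Apply the extended Euclidean algorithm to f(x) and a(x) in F_13[x]: f(x) = (3x + 10)·a(x) + (7x + 9);  a(x) = (5x + 3)·(7x + 9) + (5). The last nonzero remainder is the constant 5 = gcd(f, a) in F_13. Back-substituting through the division chain expresses 5 = s(x)·a(x) + t(x)·f(x) with s(x) ≡ 2x^2 + 7x + 5 (mod f), so (2x^2 + 7x + 5)·a(x) ≡ 5 (mod f). Multiplying by 5^(-1) ≡ 8 in F_13 gives a(x)^(-1) ≡ 8·(2x^2 + 7x + 5) ≡ 3x^2 + 4x + 1 (mod f). Check: (9x^2 + x + 6)·(3x^2 + 4x + 1) = x^4 + 5x^2 + 12x + 6 ≡ 1 (mod x^3 + 2x^2 + 9x + 4).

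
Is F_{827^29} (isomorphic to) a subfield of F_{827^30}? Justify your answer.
No: F_{827^29} is not a subfield of F_{827^30}

F_{p^m} embeds in F_{p^n} iff m | n. Here 29 ∤ 30 (since 30 = 1·29 + 1 with remainder 1 ≠ 0), so F_{827^29} is not a subfield of F_{827^30}. Equivalently: if it were, the tower law would give 29 = [F_{827^29}:F_827] dividing [F_{827^30}:F_827] = 30, contradiction.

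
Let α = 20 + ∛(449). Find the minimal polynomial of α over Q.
m_α(x) = x^3 - 60x^2 + 1200x - 8449

Set β = α - 20 = ∛(449), so β^3 = 449. Then (α - 20)^3 - 449 = 0, i.e. α is a root of g(x) = (x - 20)^3 - 449 = x^3 - 60x^2 + 1200x - 8449. Since g(x) = h(x - 20) where h(x) = x^3 - 449, and h is irreducible over Q (because 449 is not a perfect cube, so h has no rational root, and a monic cubic with no rational root is irreducible), g is also irreducible (irreducibility is preserved under the substitution x → x - 20). Hence m_α(x) = x^3 - 60x^2 + 1200x - 8449.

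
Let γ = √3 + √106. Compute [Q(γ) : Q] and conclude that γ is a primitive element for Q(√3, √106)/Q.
[Q(γ) : Q] = 4 (equivalently, Q(γ) = Q(√3, √106))

Obviously Q(γ) ⊆ Q(√3, √106), and [Q(√3, √106):Q] = 4 (since 3, 106 are distinct squarefree integers > 1 with 318 not a perfect square). To show equality we compute the minimal polynomial of γ. From γ = √3 + √106: γ^2 = 3 + 2√(318) + 106 = 109 + 2√(318), so γ^2 - 109 = 2√(318); squaring, (γ^2 - 109)^2 = 4·318, i.e. γ^4 - 218γ^2 + 11881 - 1272 = 0, i.e. γ^4 - 218γ^2 + 10609 = 0. So γ is a root of x^4 - 218x^2 + 10609. This polynomial is irreducible over Q: it has no rational root (each ±√3 ± √106 is irrational), and any factorization into two quadratics over Q would force √(318) ∈ Q (pairing opposite roots) or √3, √106 ∈ Q (other pairings), all impossible. Hence [Q(γ):Q] = 4 = [Q(√3, √106):Q], so Q(γ) = Q(√3, √106).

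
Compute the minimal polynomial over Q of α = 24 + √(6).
m_α(x) = x^2 - 48x + 570

From α - 24 = √(6), squaring gives (α - 24)^2 = 6, i.e. α^2 - 48α + 576 = 6, so α^2 - 48α + 570 = 0. The discriminant of x^2 - 48x + 570 is (-48)^2 - 4·(570) = 2304 - 2280 = 24, and 4·(6) is not a perfect square in Q since 6 is squarefree and ≠ 1. Hence x^2 - 48x + 570 is irreducible over Q and is the minimal polynomial of α.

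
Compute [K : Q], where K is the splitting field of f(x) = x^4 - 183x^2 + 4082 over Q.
[K : Q] = 4

Solving the quadratic in x^2: x^2 = (183 ± √(183^2 - 4·4082))/2 = (183 ± √17161)/2 = (183 ± 131)/2, giving x^2 = 26 or x^2 = 157. So f(x) = (x^2 - 26)(x^2 - 157) and the roots of f are ±√26, ±√157. Hence the splitting field is K = Q(√26, √157). Since 26 and 157 are distinct squarefree integers > 1, their product 4082 is not a perfect square, so √157 ∉ Q(√26). By the tower law [K:Q] = [Q(√26,√157):Q(√26)] · [Q(√26):Q] = 2 · 2 = 4.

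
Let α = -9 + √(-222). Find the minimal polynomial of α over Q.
m_α(x) = x^2 + 18x + 303

From α + 9 = √(-222), squaring gives (α + 9)^2 = -222, i.e. α^2 + 18α + 81 = -222, so α^2 + 18α + 303 = 0. The discriminant of x^2 + 18x + 303 is (18)^2 - 4·(303) = 324 - 1212 = -888, and 4·(-222) is not a perfect square in Q since -222 is squarefree and ≠ 1. Hence x^2 + 18x + 303 is irreducible over Q and is the minimal polynomial of α.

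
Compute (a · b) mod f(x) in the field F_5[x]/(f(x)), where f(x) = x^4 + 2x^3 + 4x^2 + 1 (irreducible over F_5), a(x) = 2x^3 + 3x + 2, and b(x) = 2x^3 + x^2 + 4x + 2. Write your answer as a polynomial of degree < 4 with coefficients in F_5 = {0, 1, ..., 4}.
a · b ≡ 4 (mod f(x))

Multiply in F_5[x]: a(x)·b(x) = (2x^3 + 3x + 2)·(2x^3 + x^2 + 4x + 2) = 4x^6 + 2x^5 + 4x^4 + x^3 + 4x^2 + 4x + 4. This has degree ≥ 4, so divide by f(x) over F_5: 4x^6 + 2x^5 + 4x^4 + x^3 + 4x^2 + 4x + 4 = (4x^2 + 4x)·(x^4 + 2x^3 + 4x^2 + 1) + (4). Hence a·b ≡ 4 (mod f). (F_5[x]/(f) is a field with 5^4 = 625 elements since f is irreducible of degree 4.)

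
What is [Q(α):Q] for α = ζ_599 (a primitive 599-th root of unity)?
[Q(α):Q] = 598

The minimal polynomial of ζ_599 over Q is the 599-th cyclotomic polynomial Φ_599(x), which is irreducible over Q and has degree φ(599) = 598. Hence [Q(α):Q] = φ(599) = 598.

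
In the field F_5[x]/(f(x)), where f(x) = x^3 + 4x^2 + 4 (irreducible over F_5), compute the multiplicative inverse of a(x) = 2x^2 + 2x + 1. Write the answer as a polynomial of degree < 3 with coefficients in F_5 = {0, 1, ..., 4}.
a(x)^(-1) ≡ 4x^2 + x + 3 (mod f(x))

Since f is irreducible over F_5, F_5[x]/(f) is a field and a(x) ≠ 0 has an inverse. Apply the extended Euclidean algorithm to f(x) and a(x) in F_5[x]: f(x) = (3x + 4)·a(x) + (4x);  a(x) = (3x + 3)·(4x) + (1). The last nonzero remainder is the constant 1 = gcd(f, a) in F_5. Back-substituting through the division chain expresses 1 = s(x)·a(x) + t(x)·f(x) with s(x) ≡ 4x^2 + x + 3 (mod f), so a(x)^(-1) ≡ s(x) = 4x^2 + x + 3 (mod f). Check: (2x^2 + 2x + 1)·(4x^2 + x + 3) = 3x^4 + 2x^2 + 2x + 3 ≡ 1 (mod x^3 + 4x^2 + 4).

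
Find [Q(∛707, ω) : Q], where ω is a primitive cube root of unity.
[Q(∛707, ω) : Q] = 6

[Q(∛707):Q] = 3 (min poly x^3 - 707, irreducible since 707 is not a perfect cube). [Q(ω):Q] = 2 (min poly x^2 + x + 1). Since Q(∛707) ⊂ R and ω ∉ R, we have ω ∉ Q(∛707), so x^2 + x + 1 remains irreducible over Q(∛707) and [Q(∛707, ω) : Q(∛707)] = 2. By the tower law, [Q(∛707, ω) : Q] = 3 · 2 = 6. (In fact Q(∛707, ω) is the splitting field of x^3 - 707 over Q.)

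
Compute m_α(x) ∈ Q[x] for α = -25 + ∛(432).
m_α(x) = x^3 + 75x^2 + 1875x + 15193

Set β = α + 25 = ∛(432), so β^3 = 432. Then (α + 25)^3 - 432 = 0, i.e. α is a root of g(x) = (x + 25)^3 - 432 = x^3 + 75x^2 + 1875x + 15193. Since g(x) = h(x + 25) where h(x) = x^3 - 432, and h is irreducible over Q (because 432 is not a perfect cube, so h has no rational root, and a monic cubic with no rational root is irreducible), g is also irreducible (irreducibility is preserved under the substitution x → x + 25). Hence m_α(x) = x^3 + 75x^2 + 1875x + 15193.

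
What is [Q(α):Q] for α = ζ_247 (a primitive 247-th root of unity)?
[Q(α):Q] = 216

The minimal polynomial of ζ_247 over Q is the 247-th cyclotomic polynomial Φ_247(x), which is irreducible over Q and has degree φ(247) = 216. Hence [Q(α):Q] = φ(247) = 216.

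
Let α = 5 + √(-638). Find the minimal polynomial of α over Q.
m_α(x) = x^2 - 10x + 663

From α - 5 = √(-638), squaring gives (α - 5)^2 = -638, i.e. α^2 - 10α + 25 = -638, so α^2 - 10α + 663 = 0. The discriminant of x^2 - 10x + 663 is (-10)^2 - 4·(663) = 100 - 2652 = -2552, and 4·(-638) is not a perfect square in Q since -638 is squarefree and ≠ 1. Hence x^2 - 10x + 663 is irreducible over Q and is the minimal polynomial of α.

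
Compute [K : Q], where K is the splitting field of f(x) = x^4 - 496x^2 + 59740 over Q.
[K : Q] = 4

Solving the quadratic in x^2: x^2 = (496 ± √(496^2 - 4·59740))/2 = (496 ± √7056)/2 = (496 ± 84)/2, giving x^2 = 290 or x^2 = 206. So f(x) = (x^2 - 290)(x^2 - 206) and the roots of f are ±√290, ±√206. Hence the splitting field is K = Q(√290, √206). Since 290 and 206 are distinct squarefree integers > 1, their product 59740 is not a perfect square, so √206 ∉ Q(√290). By the tower law [K:Q] = [Q(√290,√206):Q(√290)] · [Q(√290):Q] = 2 · 2 = 4.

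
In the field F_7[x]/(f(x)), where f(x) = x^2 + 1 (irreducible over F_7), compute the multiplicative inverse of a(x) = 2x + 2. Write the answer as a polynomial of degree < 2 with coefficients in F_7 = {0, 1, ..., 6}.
a(x)^(-1) ≡ 5x + 2 (mod f(x))

Since f is irreducible over F_7, F_7[x]/(f) is a field and a(x) ≠ 0 has an inverse. Apply the extended Euclidean algorithm to f(x) and a(x) in F_7[x]: f(x) = (4x + 3)·a(x) + (2). The last nonzero remainder is the constant 2 = gcd(f, a) in F_7. Back-substituting through the division chain expresses 2 = s(x)·a(x) + t(x)·f(x) with s(x) ≡ 3x + 4 (mod f), so (3x + 4)·a(x) ≡ 2 (mod f). Multiplying by 2^(-1) ≡ 4 in F_7 gives a(x)^(-1) ≡ 4·(3x + 4) ≡ 5x + 2 (mod f). Check: (2x + 2)·(5x + 2) = 3x^2 + 4 ≡ 1 (mod x^2 + 1).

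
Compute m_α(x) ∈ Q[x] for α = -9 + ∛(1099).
m_α(x) = x^3 + 27x^2 + 243x - 370

Set β = α + 9 = ∛(1099), so β^3 = 1099. Then (α + 9)^3 - 1099 = 0, i.e. α is a root of g(x) = (x + 9)^3 - 1099 = x^3 + 27x^2 + 243x - 370. Since g(x) = h(x + 9) where h(x) = x^3 - 1099, and h is irreducible over Q (because 1099 is not a perfect cube, so h has no rational root, and a monic cubic with no rational root is irreducible), g is also irreducible (irreducibility is preserved under the substitution x → x + 9). Hence m_α(x) = x^3 + 27x^2 + 243x - 370.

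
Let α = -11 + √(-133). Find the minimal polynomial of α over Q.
m_α(x) = x^2 + 22x + 254

From α + 11 = √(-133), squaring gives (α + 11)^2 = -133, i.e. α^2 + 22α + 121 = -133, so α^2 + 22α + 254 = 0. The discriminant of x^2 + 22x + 254 is (22)^2 - 4·(254) = 484 - 1016 = -532, and 4·(-133) is not a perfect square in Q since -133 is squarefree and ≠ 1. Hence x^2 + 22x + 254 is irreducible over Q and is the minimal polynomial of α.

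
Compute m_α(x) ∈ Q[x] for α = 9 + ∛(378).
m_α(x) = x^3 - 27x^2 + 243x - 1107

Set β = α - 9 = ∛(378), so β^3 = 378. Then (α - 9)^3 - 378 = 0, i.e. α is a root of g(x) = (x - 9)^3 - 378 = x^3 - 27x^2 + 243x - 1107. Since g(x) = h(x - 9) where h(x) = x^3 - 378, and h is irreducible over Q (because 378 is not a perfect cube, so h has no rational root, and a monic cubic with no rational root is irreducible), g is also irreducible (irreducibility is preserved under the substitution x → x - 9). Hence m_α(x) = x^3 - 27x^2 + 243x - 1107.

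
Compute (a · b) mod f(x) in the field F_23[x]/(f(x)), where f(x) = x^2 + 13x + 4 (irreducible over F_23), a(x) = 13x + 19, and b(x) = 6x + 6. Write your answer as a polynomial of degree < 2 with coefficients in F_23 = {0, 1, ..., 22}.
a · b ≡ 6x + 9 (mod f(x))

Multiply in F_23[x]: a(x)·b(x) = (13x + 19)·(6x + 6) = 9x^2 + 8x + 22. This has degree ≥ 2, so divide by f(x) over F_23: 9x^2 + 8x + 22 = (9)·(x^2 + 13x + 4) + (6x + 9). Hence a·b ≡ 6x + 9 (mod f). (F_23[x]/(f) is a field with 23^2 = 529 elements since f is irreducible of degree 2.)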